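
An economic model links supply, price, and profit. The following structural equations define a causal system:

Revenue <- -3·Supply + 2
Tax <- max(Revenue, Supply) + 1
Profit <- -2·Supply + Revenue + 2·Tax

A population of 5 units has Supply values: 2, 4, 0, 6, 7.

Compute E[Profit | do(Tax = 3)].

-11

Every unit gets Tax=3 under the intervention. Profit values become -2, -12, 8, -22, -27; E[Profit|do(Tax=3)] = -11.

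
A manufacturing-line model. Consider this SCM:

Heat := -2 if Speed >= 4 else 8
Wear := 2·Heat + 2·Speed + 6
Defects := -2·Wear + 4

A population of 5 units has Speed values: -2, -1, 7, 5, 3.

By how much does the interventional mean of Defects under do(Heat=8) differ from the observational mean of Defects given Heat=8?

-9.6

do(Heat=8) breaks Heat's dependence on Speed. With Heat=8 fixed, Defects across the units is -32, -36, -68, -60, -52, mean -49.6.
Observing Heat=8 restricts to units where Heat's equation naturally yields 8: Speed ∈ {-2, -1, 3}. In that subpopulation Defects = -32, -36, -52, mean -40.
Difference = -49.6 − (-40) = -9.6.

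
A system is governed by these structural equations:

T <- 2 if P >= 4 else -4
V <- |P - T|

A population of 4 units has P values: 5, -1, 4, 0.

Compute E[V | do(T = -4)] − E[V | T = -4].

2.5

Under do(T=-4), T's equation is replaced by T=-4 for every unit. Per-unit V: 9, 3, 8, 4. Mean = 6.
E[V|T=-4] averages over only the 2 units with T=-4 (P = -1, 0): V = 3, 4, mean 3.5.
Difference = 6 − 3.5 = 2.5.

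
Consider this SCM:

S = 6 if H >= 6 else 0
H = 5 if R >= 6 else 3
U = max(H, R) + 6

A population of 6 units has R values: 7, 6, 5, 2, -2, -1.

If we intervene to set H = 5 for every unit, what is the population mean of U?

11.5

do(H=5) breaks H's dependence on R. With H=5 fixed, U across the units is 13, 12, 11, 11, 11, 11, mean 11.5.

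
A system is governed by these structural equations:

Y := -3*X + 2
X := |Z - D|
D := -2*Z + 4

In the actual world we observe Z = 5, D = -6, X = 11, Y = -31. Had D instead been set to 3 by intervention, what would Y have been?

-4

Under do(D=3), the mechanism D := -2*Z + 4 is discarded; D is fixed at 3.
X = |Z - D|  [with Z=5, D=3]  = 2
Y = -3*X + 2  [with X=2]  = -4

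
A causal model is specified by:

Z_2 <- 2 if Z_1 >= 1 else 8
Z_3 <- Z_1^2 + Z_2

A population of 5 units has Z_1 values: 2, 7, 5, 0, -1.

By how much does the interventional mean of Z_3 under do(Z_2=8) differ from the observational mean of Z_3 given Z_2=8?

15.3

Under do(Z_2=8), Z_2's equation is replaced by Z_2=8 for every unit. Per-unit Z_3: 12, 57, 33, 8, 9. Mean = 23.8.
Conditioning on Z_2=8 selects the 2 unit(s) with Z_1 ∈ {0, -1}. Their Z_3 values: 8, 9. Mean = 8.5.
Difference = 23.8 − 8.5 = 15.3.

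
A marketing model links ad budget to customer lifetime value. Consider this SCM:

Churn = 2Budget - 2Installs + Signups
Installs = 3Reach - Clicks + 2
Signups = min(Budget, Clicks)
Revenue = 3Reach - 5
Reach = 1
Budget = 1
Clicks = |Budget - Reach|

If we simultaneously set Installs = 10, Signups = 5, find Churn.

The joint intervention fixes Installs = 10, Signups = 5, removing each variable's own equation.
Churn = 2Budget - 2Installs + Signups  [with Budget=1, Installs=10, Signups=5]  = -13

-13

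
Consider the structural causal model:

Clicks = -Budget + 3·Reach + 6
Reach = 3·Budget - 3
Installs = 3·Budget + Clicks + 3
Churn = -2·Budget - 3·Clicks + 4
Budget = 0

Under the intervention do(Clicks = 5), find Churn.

-11

do(Clicks=5) replaces the equation Clicks = -Budget + 3·Reach + 6 with the constant Clicks = 5.
Churn = -2·Budget - 3·Clicks + 4  [with Budget=0, Clicks=5]  = -11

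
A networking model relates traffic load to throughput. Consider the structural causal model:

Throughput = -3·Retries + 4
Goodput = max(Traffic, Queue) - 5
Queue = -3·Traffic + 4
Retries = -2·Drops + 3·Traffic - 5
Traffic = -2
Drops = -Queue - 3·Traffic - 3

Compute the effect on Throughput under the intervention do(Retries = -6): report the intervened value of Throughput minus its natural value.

27

Intervening sets Retries = -6 and removes its equation (Retries = -2·Drops + 3·Traffic - 5).
Throughput = -3·Retries + 4  [with Retries=-6]  = 22
Without intervention: Queue = -3·Traffic + 4  [with Traffic=-2]  = 10; Drops = -Queue - 3·Traffic - 3  [with Queue=10, Traffic=-2]  = -7; Retries = -2·Drops + 3·Traffic - 5  [with Drops=-7, Traffic=-2]  = 3; Throughput = -3·Retries + 4  [with Retries=3]  = -5.
Change = 22 − (-5) = 27.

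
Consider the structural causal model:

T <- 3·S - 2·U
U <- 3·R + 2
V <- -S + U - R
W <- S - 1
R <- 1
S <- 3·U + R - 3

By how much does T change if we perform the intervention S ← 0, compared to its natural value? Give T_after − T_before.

The intervention breaks the incoming arrows to S: S <- 3·U + R - 3 no longer applies, and S = 0.
U = 3·R + 2  [with R=1]  = 5
T = 3·S - 2·U  [with S=0, U=5]  = -10
Without intervention: U = 3·R + 2  [with R=1]  = 5; S = 3·U + R - 3  [with U=5, R=1]  = 13; T = 3·S - 2·U  [with S=13, U=5]  = 29.
Change = -10 − 29 = -39.

-39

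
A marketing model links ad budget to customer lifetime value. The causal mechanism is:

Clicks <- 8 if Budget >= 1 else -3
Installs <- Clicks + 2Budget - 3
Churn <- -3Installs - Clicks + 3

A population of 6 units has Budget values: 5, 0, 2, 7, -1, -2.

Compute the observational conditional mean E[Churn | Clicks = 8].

-48

Conditioning on Clicks=8 selects the 3 unit(s) with Budget ∈ {5, 2, 7}. Their Churn values: -50, -32, -62. Mean = -48.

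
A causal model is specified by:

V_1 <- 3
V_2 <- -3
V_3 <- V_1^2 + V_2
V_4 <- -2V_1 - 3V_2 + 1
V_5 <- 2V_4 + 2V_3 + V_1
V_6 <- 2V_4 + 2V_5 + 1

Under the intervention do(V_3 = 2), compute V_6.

39

The intervention breaks the incoming arrows to V_3: V_3 <- V_1^2 + V_2 no longer applies, and V_3 = 2.
V_4 = -2V_1 - 3V_2 + 1  [with V_1=3, V_2=-3]  = 4
V_5 = 2V_4 + 2V_3 + V_1  [with V_4=4, V_3=2, V_1=3]  = 15
V_6 = 2V_4 + 2V_5 + 1  [with V_4=4, V_5=15]  = 39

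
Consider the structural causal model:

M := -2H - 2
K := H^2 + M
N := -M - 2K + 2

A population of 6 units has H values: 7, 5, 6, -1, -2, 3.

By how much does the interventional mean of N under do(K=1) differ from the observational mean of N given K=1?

Under do(K=1), K's equation is replaced by K=1 for every unit. Per-unit N: 16, 12, 14, 0, -2, 8. Mean = 8.
Observing K=1 restricts to units where K's equation naturally yields 1: H ∈ {-1, 3}. In that subpopulation N = 0, 8, mean 4.
Difference = 8 − 4 = 4.

4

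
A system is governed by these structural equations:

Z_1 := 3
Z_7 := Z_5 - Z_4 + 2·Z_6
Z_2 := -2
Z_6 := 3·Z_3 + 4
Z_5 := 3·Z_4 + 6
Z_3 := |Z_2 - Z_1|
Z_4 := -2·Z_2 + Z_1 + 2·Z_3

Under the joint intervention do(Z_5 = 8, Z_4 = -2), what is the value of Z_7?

48

Setting Z_5 = 8, Z_4 = -2 by intervention discards those variables' equations.
Z_3 = |Z_2 - Z_1|  [with Z_2=-2, Z_1=3]  = 5
Z_6 = 3·Z_3 + 4  [with Z_3=5]  = 19
Z_7 = Z_5 - Z_4 + 2·Z_6  [with Z_5=8, Z_4=-2, Z_6=19]  = 48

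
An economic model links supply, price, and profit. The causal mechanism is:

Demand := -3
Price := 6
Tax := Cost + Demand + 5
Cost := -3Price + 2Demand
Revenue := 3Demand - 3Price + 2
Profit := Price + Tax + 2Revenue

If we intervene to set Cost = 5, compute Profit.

-37

The intervention breaks the incoming arrows to Cost: Cost := -3Price + 2Demand no longer applies, and Cost = 5.
Revenue = 3Demand - 3Price + 2  [with Demand=-3, Price=6]  = -25
Tax = Cost + Demand + 5  [with Cost=5, Demand=-3]  = 7
Profit = Price + Tax + 2Revenue  [with Price=6, Tax=7, Revenue=-25]  = -37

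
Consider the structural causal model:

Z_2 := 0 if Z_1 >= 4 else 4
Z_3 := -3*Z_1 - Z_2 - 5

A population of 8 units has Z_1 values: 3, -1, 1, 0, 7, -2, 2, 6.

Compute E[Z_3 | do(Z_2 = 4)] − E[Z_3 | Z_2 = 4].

-4.5

Every unit gets Z_2=4 under the intervention. Z_3 values become -18, -6, -12, -9, -30, -3, -15, -27; E[Z_3|do(Z_2=4)] = -15.
Observing Z_2=4 restricts to units where Z_2's equation naturally yields 4: Z_1 ∈ {3, -1, 1, 0, -2, 2}. In that subpopulation Z_3 = -18, -6, -12, -9, -3, -15, mean -10.5.
Difference = -15 − (-10.5) = -4.5.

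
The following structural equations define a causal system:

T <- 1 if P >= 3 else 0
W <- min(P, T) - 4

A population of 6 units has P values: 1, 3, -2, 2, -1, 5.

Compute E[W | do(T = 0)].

Every unit gets T=0 under the intervention. W values become -4, -4, -6, -4, -5, -4; E[W|do(T=0)] = -4.5.

-4.5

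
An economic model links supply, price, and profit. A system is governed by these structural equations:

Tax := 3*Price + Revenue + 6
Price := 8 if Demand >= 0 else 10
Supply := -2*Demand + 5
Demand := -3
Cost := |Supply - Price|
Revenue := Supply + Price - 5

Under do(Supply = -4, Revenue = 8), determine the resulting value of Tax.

Setting Supply = -4, Revenue = 8 by intervention discards those variables' equations.
Price = 8 if Demand >= 0 else 10  [with Demand=-3]  = 10
Tax = 3*Price + Revenue + 6  [with Price=10, Revenue=8]  = 44

44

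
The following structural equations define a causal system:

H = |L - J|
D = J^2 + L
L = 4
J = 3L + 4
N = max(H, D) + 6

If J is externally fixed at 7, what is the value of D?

53

Under do(J=7), the mechanism J = 3L + 4 is discarded; J is fixed at 7.
D = J^2 + L  [with J=7, L=4]  = 53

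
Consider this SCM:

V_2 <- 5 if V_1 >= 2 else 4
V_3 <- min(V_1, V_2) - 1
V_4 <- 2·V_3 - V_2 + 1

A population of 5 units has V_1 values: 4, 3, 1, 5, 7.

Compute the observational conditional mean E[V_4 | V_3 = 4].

E[V_4|V_3=4] averages over only the 2 units with V_3=4 (V_1 = 5, 7): V_4 = 4, 4, mean 4.

4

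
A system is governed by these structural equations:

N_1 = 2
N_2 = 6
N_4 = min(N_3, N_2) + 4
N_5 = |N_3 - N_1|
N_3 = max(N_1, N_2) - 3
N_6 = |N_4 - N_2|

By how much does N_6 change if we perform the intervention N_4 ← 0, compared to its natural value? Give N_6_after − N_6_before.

5

Under do(N_4=0), the mechanism N_4 = min(N_3, N_2) + 4 is discarded; N_4 is fixed at 0.
N_6 = |N_4 - N_2|  [with N_4=0, N_2=6]  = 6
Without intervention: N_3 = max(N_1, N_2) - 3  [with N_1=2, N_2=6]  = 3; N_4 = min(N_3, N_2) + 4  [with N_3=3, N_2=6]  = 7; N_6 = |N_4 - N_2|  [with N_4=7, N_2=6]  = 1.
Change = 6 − 1 = 5.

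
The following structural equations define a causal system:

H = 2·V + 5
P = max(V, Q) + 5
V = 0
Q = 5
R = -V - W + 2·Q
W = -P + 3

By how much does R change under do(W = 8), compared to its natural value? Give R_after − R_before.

-15

The intervention breaks the incoming arrows to W: W = -P + 3 no longer applies, and W = 8.
R = -V - W + 2·Q  [with V=0, W=8, Q=5]  = 2
Without intervention: P = max(V, Q) + 5  [with V=0, Q=5]  = 10; W = -P + 3  [with P=10]  = -7; R = -V - W + 2·Q  [with V=0, W=-7, Q=5]  = 17.
Change = 2 − 17 = -15.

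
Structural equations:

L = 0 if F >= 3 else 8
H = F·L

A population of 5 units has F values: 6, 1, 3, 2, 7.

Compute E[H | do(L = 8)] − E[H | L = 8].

The intervention sets L=8 in all 5 units regardless of F. Recomputing H per unit gives 48, 8, 24, 16, 56; average 30.4.
Observing L=8 restricts to units where L's equation naturally yields 8: F ∈ {1, 2}. In that subpopulation H = 8, 16, mean 12.
Difference = 30.4 − 12 = 18.4.

18.4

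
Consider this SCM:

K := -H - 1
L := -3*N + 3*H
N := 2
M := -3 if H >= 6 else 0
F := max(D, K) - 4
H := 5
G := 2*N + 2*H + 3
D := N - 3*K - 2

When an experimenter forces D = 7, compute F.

Under do(D=7), the mechanism D := N - 3*K - 2 is discarded; D is fixed at 7.
K = -H - 1  [with H=5]  = -6
F = max(D, K) - 4  [with D=7, K=-6]  = 3

3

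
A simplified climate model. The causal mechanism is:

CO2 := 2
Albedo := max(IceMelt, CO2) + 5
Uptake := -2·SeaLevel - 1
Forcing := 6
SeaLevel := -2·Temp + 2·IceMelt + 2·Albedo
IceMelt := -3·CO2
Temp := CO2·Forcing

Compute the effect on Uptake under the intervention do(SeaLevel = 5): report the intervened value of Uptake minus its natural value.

-54

Intervening sets SeaLevel = 5 and removes its equation (SeaLevel := -2·Temp + 2·IceMelt + 2·Albedo).
Uptake = -2·SeaLevel - 1  [with SeaLevel=5]  = -11
Without intervention: Temp = CO2·Forcing  [with CO2=2, Forcing=6]  = 12; IceMelt = -3·CO2  [with CO2=2]  = -6; Albedo = max(IceMelt, CO2) + 5  [with IceMelt=-6, CO2=2]  = 7; SeaLevel = -2·Temp + 2·IceMelt + 2·Albedo  [with Temp=12, IceMelt=-6, Albedo=7]  = -22; Uptake = -2·SeaLevel - 1  [with SeaLevel=-22]  = 43.
Change = -11 − 43 = -54.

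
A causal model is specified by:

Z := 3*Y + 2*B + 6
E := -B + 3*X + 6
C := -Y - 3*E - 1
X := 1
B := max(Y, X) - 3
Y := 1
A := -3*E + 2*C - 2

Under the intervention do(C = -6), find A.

Under do(C=-6), the mechanism C := -Y - 3*E - 1 is discarded; C is fixed at -6.
B = max(Y, X) - 3  [with Y=1, X=1]  = -2
E = -B + 3*X + 6  [with B=-2, X=1]  = 11
A = -3*E + 2*C - 2  [with E=11, C=-6]  = -47

-47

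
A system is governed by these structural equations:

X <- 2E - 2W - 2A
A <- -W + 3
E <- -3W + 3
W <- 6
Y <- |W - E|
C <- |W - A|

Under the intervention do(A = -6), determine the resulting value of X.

Under do(A=-6), the mechanism A <- -W + 3 is discarded; A is fixed at -6.
E = -3W + 3  [with W=6]  = -15
X = 2E - 2W - 2A  [with E=-15, W=6, A=-6]  = -30

-30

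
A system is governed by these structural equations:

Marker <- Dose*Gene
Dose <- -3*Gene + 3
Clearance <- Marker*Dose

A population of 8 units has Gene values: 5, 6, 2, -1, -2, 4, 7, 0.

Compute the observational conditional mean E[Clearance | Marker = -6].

Conditioning on Marker=-6 selects the 2 unit(s) with Gene ∈ {2, -1}. Their Clearance values: 18, -36. Mean = -9.

-9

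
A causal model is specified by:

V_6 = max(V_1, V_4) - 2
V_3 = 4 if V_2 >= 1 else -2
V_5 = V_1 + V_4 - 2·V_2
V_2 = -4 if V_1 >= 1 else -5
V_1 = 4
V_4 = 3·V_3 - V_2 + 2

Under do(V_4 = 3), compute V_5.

Intervening sets V_4 = 3 and removes its equation (V_4 = 3·V_3 - V_2 + 2).
V_2 = -4 if V_1 >= 1 else -5  [with V_1=4]  = -4
V_5 = V_1 + V_4 - 2·V_2  [with V_1=4, V_4=3, V_2=-4]  = 15

15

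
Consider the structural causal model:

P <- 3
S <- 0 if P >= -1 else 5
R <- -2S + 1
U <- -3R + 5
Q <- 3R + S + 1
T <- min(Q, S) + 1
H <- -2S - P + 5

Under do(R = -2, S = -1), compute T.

-5

Setting R = -2, S = -1 by intervention discards those variables' equations.
Q = 3R + S + 1  [with R=-2, S=-1]  = -6
T = min(Q, S) + 1  [with Q=-6, S=-1]  = -5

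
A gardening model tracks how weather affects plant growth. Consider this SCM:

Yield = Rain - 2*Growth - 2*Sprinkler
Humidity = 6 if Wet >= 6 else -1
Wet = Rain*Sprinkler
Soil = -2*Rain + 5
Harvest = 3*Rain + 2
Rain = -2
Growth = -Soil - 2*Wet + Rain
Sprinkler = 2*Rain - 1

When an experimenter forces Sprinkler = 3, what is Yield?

Under do(Sprinkler=3), the mechanism Sprinkler = 2*Rain - 1 is discarded; Sprinkler is fixed at 3.
Soil = -2*Rain + 5  [with Rain=-2]  = 9
Wet = Rain*Sprinkler  [with Rain=-2, Sprinkler=3]  = -6
Growth = -Soil - 2*Wet + Rain  [with Soil=9, Wet=-6, Rain=-2]  = 1
Yield = Rain - 2*Growth - 2*Sprinkler  [with Rain=-2, Growth=1, Sprinkler=3]  = -10

-10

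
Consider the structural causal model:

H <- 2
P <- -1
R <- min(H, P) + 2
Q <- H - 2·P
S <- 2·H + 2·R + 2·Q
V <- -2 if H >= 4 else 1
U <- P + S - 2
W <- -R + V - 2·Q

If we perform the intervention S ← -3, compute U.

Under do(S=-3), the mechanism S <- 2·H + 2·R + 2·Q is discarded; S is fixed at -3.
U = P + S - 2  [with P=-1, S=-3]  = -6

-6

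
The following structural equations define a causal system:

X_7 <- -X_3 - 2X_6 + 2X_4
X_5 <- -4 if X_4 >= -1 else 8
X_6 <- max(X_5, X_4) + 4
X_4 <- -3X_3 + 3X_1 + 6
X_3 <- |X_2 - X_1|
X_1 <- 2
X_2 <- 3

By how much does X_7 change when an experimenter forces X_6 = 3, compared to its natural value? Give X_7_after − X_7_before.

20

Intervening sets X_6 = 3 and removes its equation (X_6 <- max(X_5, X_4) + 4).
X_3 = |X_2 - X_1|  [with X_2=3, X_1=2]  = 1
X_4 = -3X_3 + 3X_1 + 6  [with X_3=1, X_1=2]  = 9
X_7 = -X_3 - 2X_6 + 2X_4  [with X_3=1, X_6=3, X_4=9]  = 11
Without intervention: X_3 = |X_2 - X_1|  [with X_2=3, X_1=2]  = 1; X_4 = -3X_3 + 3X_1 + 6  [with X_3=1, X_1=2]  = 9; X_5 = -4 if X_4 >= -1 else 8  [with X_4=9]  = -4; X_6 = max(X_5, X_4) + 4  [with X_5=-4, X_4=9]  = 13; X_7 = -X_3 - 2X_6 + 2X_4  [with X_3=1, X_6=13, X_4=9]  = -9.
Change = 11 − (-9) = 20.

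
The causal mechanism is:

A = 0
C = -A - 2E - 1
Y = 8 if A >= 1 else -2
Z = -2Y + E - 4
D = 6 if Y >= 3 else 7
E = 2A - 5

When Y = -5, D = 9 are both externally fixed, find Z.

Setting Y = -5, D = 9 by intervention discards those variables' equations.
E = 2A - 5  [with A=0]  = -5
Z = -2Y + E - 4  [with Y=-5, E=-5]  = 1

1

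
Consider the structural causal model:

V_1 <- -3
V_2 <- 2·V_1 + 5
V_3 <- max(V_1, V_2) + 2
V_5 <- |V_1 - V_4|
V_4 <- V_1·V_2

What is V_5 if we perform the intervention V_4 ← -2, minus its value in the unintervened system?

-5

Intervening sets V_4 = -2 and removes its equation (V_4 <- V_1·V_2).
V_5 = |V_1 - V_4|  [with V_1=-3, V_4=-2]  = 1
Without intervention: V_2 = 2·V_1 + 5  [with V_1=-3]  = -1; V_4 = V_1·V_2  [with V_1=-3, V_2=-1]  = 3; V_5 = |V_1 - V_4|  [with V_1=-3, V_4=3]  = 6.
Change = 1 − 6 = -5.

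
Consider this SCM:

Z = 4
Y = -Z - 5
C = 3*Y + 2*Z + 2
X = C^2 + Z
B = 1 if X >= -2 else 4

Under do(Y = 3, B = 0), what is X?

The joint intervention fixes Y = 3, B = 0, removing each variable's own equation.
C = 3*Y + 2*Z + 2  [with Y=3, Z=4]  = 19
X = C^2 + Z  [with C=19, Z=4]  = 365

365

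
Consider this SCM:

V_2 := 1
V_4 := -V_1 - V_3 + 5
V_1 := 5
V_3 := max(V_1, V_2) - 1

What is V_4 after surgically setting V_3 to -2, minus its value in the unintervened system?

The intervention breaks the incoming arrows to V_3: V_3 := max(V_1, V_2) - 1 no longer applies, and V_3 = -2.
V_4 = -V_1 - V_3 + 5  [with V_1=5, V_3=-2]  = 2
Without intervention: V_3 = max(V_1, V_2) - 1  [with V_1=5, V_2=1]  = 4; V_4 = -V_1 - V_3 + 5  [with V_1=5, V_3=4]  = -4.
Change = 2 − (-4) = 6.

6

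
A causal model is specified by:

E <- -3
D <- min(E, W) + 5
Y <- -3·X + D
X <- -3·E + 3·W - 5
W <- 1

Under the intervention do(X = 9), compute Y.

Intervening sets X = 9 and removes its equation (X <- -3·E + 3·W - 5).
D = min(E, W) + 5  [with E=-3, W=1]  = 2
Y = -3·X + D  [with X=9, D=2]  = -25

-25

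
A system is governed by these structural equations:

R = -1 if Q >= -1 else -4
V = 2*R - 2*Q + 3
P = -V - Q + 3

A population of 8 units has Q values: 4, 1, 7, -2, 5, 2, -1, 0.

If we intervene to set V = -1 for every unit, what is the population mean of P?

2

Every unit gets V=-1 under the intervention. P values become 0, 3, -3, 6, -1, 2, 5, 4; E[P|do(V=-1)] = 2.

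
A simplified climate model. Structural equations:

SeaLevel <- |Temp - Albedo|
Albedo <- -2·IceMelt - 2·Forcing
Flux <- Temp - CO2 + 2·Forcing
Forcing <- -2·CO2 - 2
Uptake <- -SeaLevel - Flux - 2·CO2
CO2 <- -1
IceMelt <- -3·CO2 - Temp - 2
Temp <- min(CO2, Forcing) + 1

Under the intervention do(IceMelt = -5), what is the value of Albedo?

10

Intervening sets IceMelt = -5 and removes its equation (IceMelt <- -3·CO2 - Temp - 2).
Forcing = -2·CO2 - 2  [with CO2=-1]  = 0
Albedo = -2·IceMelt - 2·Forcing  [with IceMelt=-5, Forcing=0]  = 10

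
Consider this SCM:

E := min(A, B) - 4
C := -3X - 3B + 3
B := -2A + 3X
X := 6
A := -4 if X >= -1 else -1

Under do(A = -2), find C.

-81

do(A=-2) replaces the equation A := -4 if X >= -1 else -1 with the constant A = -2.
B = -2A + 3X  [with A=-2, X=6]  = 22
C = -3X - 3B + 3  [with X=6, B=22]  = -81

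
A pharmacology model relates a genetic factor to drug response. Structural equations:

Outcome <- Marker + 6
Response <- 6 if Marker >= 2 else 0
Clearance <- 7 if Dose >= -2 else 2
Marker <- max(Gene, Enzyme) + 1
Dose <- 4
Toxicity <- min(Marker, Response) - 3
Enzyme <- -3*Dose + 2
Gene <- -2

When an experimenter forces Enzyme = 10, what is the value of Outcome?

The intervention breaks the incoming arrows to Enzyme: Enzyme <- -3*Dose + 2 no longer applies, and Enzyme = 10.
Marker = max(Gene, Enzyme) + 1  [with Gene=-2, Enzyme=10]  = 11
Outcome = Marker + 6  [with Marker=11]  = 17

17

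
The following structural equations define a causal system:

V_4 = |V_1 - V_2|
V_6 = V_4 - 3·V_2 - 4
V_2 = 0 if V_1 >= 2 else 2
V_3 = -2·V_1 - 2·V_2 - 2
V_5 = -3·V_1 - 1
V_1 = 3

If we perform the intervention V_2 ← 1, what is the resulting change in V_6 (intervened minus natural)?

-4

Under do(V_2=1), the mechanism V_2 = 0 if V_1 >= 2 else 2 is discarded; V_2 is fixed at 1.
V_4 = |V_1 - V_2|  [with V_1=3, V_2=1]  = 2
V_6 = V_4 - 3·V_2 - 4  [with V_4=2, V_2=1]  = -5
Without intervention: V_2 = 0 if V_1 >= 2 else 2  [with V_1=3]  = 0; V_4 = |V_1 - V_2|  [with V_1=3, V_2=0]  = 3; V_6 = V_4 - 3·V_2 - 4  [with V_4=3, V_2=0]  = -1.
Change = -5 − (-1) = -4.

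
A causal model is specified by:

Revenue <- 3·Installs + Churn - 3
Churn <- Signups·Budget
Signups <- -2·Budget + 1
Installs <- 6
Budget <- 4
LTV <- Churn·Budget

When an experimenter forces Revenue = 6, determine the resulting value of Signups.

-7

do(Revenue=6) replaces the equation Revenue <- 3·Installs + Churn - 3 with the constant Revenue = 6.
Signups is not downstream of the intervention, so its value is determined by the original equations.
Signups = -2·Budget + 1  [with Budget=4]  = -7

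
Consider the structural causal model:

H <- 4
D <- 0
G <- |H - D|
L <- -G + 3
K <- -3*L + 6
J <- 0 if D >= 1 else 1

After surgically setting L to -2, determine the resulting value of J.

1

Under do(L=-2), the mechanism L <- -G + 3 is discarded; L is fixed at -2.
Since J is not a descendant of the intervened variable, it is unaffected.
J = 0 if D >= 1 else 1  [with D=0]  = 1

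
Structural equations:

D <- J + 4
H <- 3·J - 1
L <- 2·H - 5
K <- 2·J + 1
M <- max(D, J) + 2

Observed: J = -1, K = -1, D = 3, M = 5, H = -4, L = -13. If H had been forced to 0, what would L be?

The intervention breaks the incoming arrows to H: H <- 3·J - 1 no longer applies, and H = 0.
L = 2·H - 5  [with H=0]  = -5

-5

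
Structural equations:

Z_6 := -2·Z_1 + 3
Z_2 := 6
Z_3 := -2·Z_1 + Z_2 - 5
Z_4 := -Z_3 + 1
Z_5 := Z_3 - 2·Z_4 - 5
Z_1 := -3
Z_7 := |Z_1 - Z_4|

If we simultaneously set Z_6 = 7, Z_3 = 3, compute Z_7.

1

Under do(Z_6 = 7, Z_3 = 3), each intervened variable's structural equation is replaced by its fixed value.
Z_4 = -Z_3 + 1  [with Z_3=3]  = -2
Z_7 = |Z_1 - Z_4|  [with Z_1=-3, Z_4=-2]  = 1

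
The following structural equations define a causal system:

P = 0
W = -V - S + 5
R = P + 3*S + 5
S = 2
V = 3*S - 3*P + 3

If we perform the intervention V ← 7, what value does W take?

Intervening sets V = 7 and removes its equation (V = 3*S - 3*P + 3).
W = -V - S + 5  [with V=7, S=2]  = -4

-4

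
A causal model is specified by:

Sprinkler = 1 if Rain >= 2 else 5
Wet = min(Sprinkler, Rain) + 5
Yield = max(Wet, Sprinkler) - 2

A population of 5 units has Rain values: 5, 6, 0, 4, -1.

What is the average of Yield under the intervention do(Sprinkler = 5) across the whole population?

5.8

Under do(Sprinkler=5), Sprinkler's equation is replaced by Sprinkler=5 for every unit. Per-unit Yield: 8, 8, 3, 7, 3. Mean = 5.8.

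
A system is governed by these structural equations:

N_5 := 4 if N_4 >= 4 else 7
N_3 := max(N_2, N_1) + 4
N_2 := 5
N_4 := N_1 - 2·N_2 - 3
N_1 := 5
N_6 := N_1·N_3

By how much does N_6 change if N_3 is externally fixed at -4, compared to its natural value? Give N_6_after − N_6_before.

-65

The intervention breaks the incoming arrows to N_3: N_3 := max(N_2, N_1) + 4 no longer applies, and N_3 = -4.
N_6 = N_1·N_3  [with N_1=5, N_3=-4]  = -20
Without intervention: N_3 = max(N_2, N_1) + 4  [with N_2=5, N_1=5]  = 9; N_6 = N_1·N_3  [with N_1=5, N_3=9]  = 45.
Change = -20 − 45 = -65.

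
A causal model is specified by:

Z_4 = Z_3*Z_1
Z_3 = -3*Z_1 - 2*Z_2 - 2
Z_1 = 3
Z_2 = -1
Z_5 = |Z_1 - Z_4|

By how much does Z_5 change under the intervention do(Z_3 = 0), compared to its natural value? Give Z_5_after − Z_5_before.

do(Z_3=0) replaces the equation Z_3 = -3*Z_1 - 2*Z_2 - 2 with the constant Z_3 = 0.
Z_4 = Z_3*Z_1  [with Z_3=0, Z_1=3]  = 0
Z_5 = |Z_1 - Z_4|  [with Z_1=3, Z_4=0]  = 3
Without intervention: Z_3 = -3*Z_1 - 2*Z_2 - 2  [with Z_1=3, Z_2=-1]  = -9; Z_4 = Z_3*Z_1  [with Z_3=-9, Z_1=3]  = -27; Z_5 = |Z_1 - Z_4|  [with Z_1=3, Z_4=-27]  = 30.
Change = 3 − 30 = -27.

-27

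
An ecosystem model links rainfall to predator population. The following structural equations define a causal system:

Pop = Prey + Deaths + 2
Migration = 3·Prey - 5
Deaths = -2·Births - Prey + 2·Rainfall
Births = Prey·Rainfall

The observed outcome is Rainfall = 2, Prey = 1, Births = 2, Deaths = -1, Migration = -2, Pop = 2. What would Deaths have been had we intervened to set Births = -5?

The intervention breaks the incoming arrows to Births: Births = Prey·Rainfall no longer applies, and Births = -5.
Deaths = -2·Births - Prey + 2·Rainfall  [with Births=-5, Prey=1, Rainfall=2]  = 13

13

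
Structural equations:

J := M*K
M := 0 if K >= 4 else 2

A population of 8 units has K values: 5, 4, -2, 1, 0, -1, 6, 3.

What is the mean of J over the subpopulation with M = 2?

Observing M=2 restricts to units where M's equation naturally yields 2: K ∈ {-2, 1, 0, -1, 3}. In that subpopulation J = -4, 2, 0, -2, 6, mean 0.4.

0.4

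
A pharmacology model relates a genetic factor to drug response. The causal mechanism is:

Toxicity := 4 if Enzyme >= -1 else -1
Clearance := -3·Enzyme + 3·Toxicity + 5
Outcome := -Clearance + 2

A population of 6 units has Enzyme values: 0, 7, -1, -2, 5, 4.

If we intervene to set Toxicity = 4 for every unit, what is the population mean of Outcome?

-8.5

Every unit gets Toxicity=4 under the intervention. Outcome values become -15, 6, -18, -21, 0, -3; E[Outcome|do(Toxicity=4)] = -8.5.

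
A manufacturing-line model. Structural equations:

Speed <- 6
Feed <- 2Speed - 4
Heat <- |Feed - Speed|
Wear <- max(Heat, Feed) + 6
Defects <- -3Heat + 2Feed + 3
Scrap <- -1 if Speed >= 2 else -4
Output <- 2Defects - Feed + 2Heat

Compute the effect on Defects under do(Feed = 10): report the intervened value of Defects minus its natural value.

do(Feed=10) replaces the equation Feed <- 2Speed - 4 with the constant Feed = 10.
Heat = |Feed - Speed|  [with Feed=10, Speed=6]  = 4
Defects = -3Heat + 2Feed + 3  [with Heat=4, Feed=10]  = 11
Without intervention: Feed = 2Speed - 4  [with Speed=6]  = 8; Heat = |Feed - Speed|  [with Feed=8, Speed=6]  = 2; Defects = -3Heat + 2Feed + 3  [with Heat=2, Feed=8]  = 13.
Change = 11 − 13 = -2.

-2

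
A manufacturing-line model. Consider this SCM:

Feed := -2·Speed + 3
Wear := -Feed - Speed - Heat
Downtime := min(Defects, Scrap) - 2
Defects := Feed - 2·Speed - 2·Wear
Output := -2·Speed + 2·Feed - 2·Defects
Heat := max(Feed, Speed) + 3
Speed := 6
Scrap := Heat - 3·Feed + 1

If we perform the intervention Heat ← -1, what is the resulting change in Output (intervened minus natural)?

40

The intervention breaks the incoming arrows to Heat: Heat := max(Feed, Speed) + 3 no longer applies, and Heat = -1.
Feed = -2·Speed + 3  [with Speed=6]  = -9
Wear = -Feed - Speed - Heat  [with Feed=-9, Speed=6, Heat=-1]  = 4
Defects = Feed - 2·Speed - 2·Wear  [with Feed=-9, Speed=6, Wear=4]  = -29
Output = -2·Speed + 2·Feed - 2·Defects  [with Speed=6, Feed=-9, Defects=-29]  = 28
Without intervention: Feed = -2·Speed + 3  [with Speed=6]  = -9; Heat = max(Feed, Speed) + 3  [with Feed=-9, Speed=6]  = 9; Wear = -Feed - Speed - Heat  [with Feed=-9, Speed=6, Heat=9]  = -6; Defects = Feed - 2·Speed - 2·Wear  [with Feed=-9, Speed=6, Wear=-6]  = -9; Output = -2·Speed + 2·Feed - 2·Defects  [with Speed=6, Feed=-9, Defects=-9]  = -12.
Change = 28 − (-12) = 40.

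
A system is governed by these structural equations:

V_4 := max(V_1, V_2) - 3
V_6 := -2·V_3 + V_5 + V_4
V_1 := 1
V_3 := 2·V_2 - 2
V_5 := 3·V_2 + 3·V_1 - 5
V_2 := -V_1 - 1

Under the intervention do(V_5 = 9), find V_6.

19

The intervention breaks the incoming arrows to V_5: V_5 := 3·V_2 + 3·V_1 - 5 no longer applies, and V_5 = 9.
V_2 = -V_1 - 1  [with V_1=1]  = -2
V_3 = 2·V_2 - 2  [with V_2=-2]  = -6
V_4 = max(V_1, V_2) - 3  [with V_1=1, V_2=-2]  = -2
V_6 = -2·V_3 + V_5 + V_4  [with V_3=-6, V_5=9, V_4=-2]  = 19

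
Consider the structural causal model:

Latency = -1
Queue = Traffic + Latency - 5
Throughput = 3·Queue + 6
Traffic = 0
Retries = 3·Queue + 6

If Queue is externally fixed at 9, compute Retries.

33

The intervention breaks the incoming arrows to Queue: Queue = Traffic + Latency - 5 no longer applies, and Queue = 9.
Retries = 3·Queue + 6  [with Queue=9]  = 33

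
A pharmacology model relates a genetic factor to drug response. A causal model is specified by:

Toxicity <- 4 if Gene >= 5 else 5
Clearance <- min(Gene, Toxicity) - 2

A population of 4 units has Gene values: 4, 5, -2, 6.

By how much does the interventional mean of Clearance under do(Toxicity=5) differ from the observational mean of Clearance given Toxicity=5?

2

do(Toxicity=5) breaks Toxicity's dependence on Gene. With Toxicity=5 fixed, Clearance across the units is 2, 3, -4, 3, mean 1.
Conditioning on Toxicity=5 selects the 2 unit(s) with Gene ∈ {4, -2}. Their Clearance values: 2, -4. Mean = -1.
Difference = 1 − (-1) = 2.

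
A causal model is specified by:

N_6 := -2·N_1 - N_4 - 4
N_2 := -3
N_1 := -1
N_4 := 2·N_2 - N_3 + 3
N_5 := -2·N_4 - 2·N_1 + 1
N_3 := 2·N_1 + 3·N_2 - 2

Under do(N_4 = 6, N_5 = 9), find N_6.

The joint intervention fixes N_4 = 6, N_5 = 9, removing each variable's own equation.
N_6 = -2·N_1 - N_4 - 4  [with N_1=-1, N_4=6]  = -8

-8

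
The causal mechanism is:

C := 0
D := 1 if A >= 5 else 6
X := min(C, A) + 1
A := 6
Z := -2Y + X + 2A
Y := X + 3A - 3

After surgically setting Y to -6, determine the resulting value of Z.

25

Intervening sets Y = -6 and removes its equation (Y := X + 3A - 3).
X = min(C, A) + 1  [with C=0, A=6]  = 1
Z = -2Y + X + 2A  [with Y=-6, X=1, A=6]  = 25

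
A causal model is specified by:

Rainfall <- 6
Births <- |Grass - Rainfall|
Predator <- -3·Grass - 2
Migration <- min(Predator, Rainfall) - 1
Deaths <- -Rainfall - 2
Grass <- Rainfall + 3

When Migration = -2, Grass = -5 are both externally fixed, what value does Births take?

11

Under do(Migration = -2, Grass = -5), each intervened variable's structural equation is replaced by its fixed value.
Births = |Grass - Rainfall|  [with Grass=-5, Rainfall=6]  = 11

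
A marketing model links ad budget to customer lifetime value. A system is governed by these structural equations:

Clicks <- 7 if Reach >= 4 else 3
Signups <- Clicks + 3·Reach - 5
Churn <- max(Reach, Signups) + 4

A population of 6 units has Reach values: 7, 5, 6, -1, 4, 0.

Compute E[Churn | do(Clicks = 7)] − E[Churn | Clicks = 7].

-6

Every unit gets Clicks=7 under the intervention. Churn values become 27, 21, 24, 3, 18, 6; E[Churn|do(Clicks=7)] = 16.5.
Observing Clicks=7 restricts to units where Clicks's equation naturally yields 7: Reach ∈ {7, 5, 6, 4}. In that subpopulation Churn = 27, 21, 24, 18, mean 22.5.
Difference = 16.5 − 22.5 = -6.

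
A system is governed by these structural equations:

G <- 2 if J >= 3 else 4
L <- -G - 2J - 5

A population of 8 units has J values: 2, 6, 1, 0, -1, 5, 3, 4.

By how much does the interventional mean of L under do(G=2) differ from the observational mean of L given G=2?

The intervention sets G=2 in all 8 units regardless of J. Recomputing L per unit gives -11, -19, -9, -7, -5, -17, -13, -15; average -12.
Observing G=2 restricts to units where G's equation naturally yields 2: J ∈ {6, 5, 3, 4}. In that subpopulation L = -19, -17, -13, -15, mean -16.
Difference = -12 − (-16) = 4.

4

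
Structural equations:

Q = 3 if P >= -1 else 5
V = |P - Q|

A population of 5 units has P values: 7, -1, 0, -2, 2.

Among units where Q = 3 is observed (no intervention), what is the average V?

E[V|Q=3] averages over only the 4 units with Q=3 (P = 7, -1, 0, 2): V = 4, 4, 3, 1, mean 3.

3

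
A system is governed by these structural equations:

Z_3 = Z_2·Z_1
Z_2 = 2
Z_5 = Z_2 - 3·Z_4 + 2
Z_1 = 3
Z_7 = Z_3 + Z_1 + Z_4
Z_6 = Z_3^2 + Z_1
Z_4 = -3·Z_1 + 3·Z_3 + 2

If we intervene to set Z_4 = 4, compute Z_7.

The intervention breaks the incoming arrows to Z_4: Z_4 = -3·Z_1 + 3·Z_3 + 2 no longer applies, and Z_4 = 4.
Z_3 = Z_2·Z_1  [with Z_2=2, Z_1=3]  = 6
Z_7 = Z_3 + Z_1 + Z_4  [with Z_3=6, Z_1=3, Z_4=4]  = 13

13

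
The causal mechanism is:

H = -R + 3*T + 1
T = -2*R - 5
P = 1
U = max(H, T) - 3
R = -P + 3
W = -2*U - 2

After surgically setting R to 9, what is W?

Under do(R=9), the mechanism R = -P + 3 is discarded; R is fixed at 9.
T = -2*R - 5  [with R=9]  = -23
H = -R + 3*T + 1  [with R=9, T=-23]  = -77
U = max(H, T) - 3  [with H=-77, T=-23]  = -26
W = -2*U - 2  [with U=-26]  = 50

50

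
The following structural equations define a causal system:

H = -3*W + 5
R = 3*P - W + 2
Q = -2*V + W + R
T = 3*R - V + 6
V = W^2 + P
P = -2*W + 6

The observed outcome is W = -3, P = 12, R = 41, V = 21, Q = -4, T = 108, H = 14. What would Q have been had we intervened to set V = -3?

44

Intervening sets V = -3 and removes its equation (V = W^2 + P).
P = -2*W + 6  [with W=-3]  = 12
R = 3*P - W + 2  [with P=12, W=-3]  = 41
Q = -2*V + W + R  [with V=-3, W=-3, R=41]  = 44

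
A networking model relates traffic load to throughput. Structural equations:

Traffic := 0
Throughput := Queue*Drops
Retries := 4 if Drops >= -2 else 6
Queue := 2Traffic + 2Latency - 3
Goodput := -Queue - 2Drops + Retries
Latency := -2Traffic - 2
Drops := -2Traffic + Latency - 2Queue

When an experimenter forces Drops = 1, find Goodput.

The intervention breaks the incoming arrows to Drops: Drops := -2Traffic + Latency - 2Queue no longer applies, and Drops = 1.
Latency = -2Traffic - 2  [with Traffic=0]  = -2
Queue = 2Traffic + 2Latency - 3  [with Traffic=0, Latency=-2]  = -7
Retries = 4 if Drops >= -2 else 6  [with Drops=1]  = 4
Goodput = -Queue - 2Drops + Retries  [with Queue=-7, Drops=1, Retries=4]  = 9

9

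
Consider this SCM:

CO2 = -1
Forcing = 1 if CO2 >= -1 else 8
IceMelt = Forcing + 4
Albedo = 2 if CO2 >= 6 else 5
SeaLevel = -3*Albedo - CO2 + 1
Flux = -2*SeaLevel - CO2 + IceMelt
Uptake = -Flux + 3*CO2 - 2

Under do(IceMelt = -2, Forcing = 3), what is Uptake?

-30

The joint intervention fixes IceMelt = -2, Forcing = 3, removing each variable's own equation.
Albedo = 2 if CO2 >= 6 else 5  [with CO2=-1]  = 5
SeaLevel = -3*Albedo - CO2 + 1  [with Albedo=5, CO2=-1]  = -13
Flux = -2*SeaLevel - CO2 + IceMelt  [with SeaLevel=-13, CO2=-1, IceMelt=-2]  = 25
Uptake = -Flux + 3*CO2 - 2  [with Flux=25, CO2=-1]  = -30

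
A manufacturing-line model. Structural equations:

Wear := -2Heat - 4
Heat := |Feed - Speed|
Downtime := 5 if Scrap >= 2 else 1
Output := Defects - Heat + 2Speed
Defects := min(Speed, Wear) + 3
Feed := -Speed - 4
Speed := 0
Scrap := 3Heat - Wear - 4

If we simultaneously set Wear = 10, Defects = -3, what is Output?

-7

Under do(Wear = 10, Defects = -3), each intervened variable's structural equation is replaced by its fixed value.
Feed = -Speed - 4  [with Speed=0]  = -4
Heat = |Feed - Speed|  [with Feed=-4, Speed=0]  = 4
Output = Defects - Heat + 2Speed  [with Defects=-3, Heat=4, Speed=0]  = -7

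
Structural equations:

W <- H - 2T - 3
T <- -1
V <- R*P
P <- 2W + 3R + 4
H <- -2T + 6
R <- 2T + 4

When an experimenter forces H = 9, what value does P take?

26

do(H=9) replaces the equation H <- -2T + 6 with the constant H = 9.
R = 2T + 4  [with T=-1]  = 2
W = H - 2T - 3  [with H=9, T=-1]  = 8
P = 2W + 3R + 4  [with W=8, R=2]  = 26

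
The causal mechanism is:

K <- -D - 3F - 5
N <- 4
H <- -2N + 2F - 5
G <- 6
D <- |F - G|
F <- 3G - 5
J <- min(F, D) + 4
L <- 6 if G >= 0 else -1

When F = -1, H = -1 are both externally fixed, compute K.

-9

The joint intervention fixes F = -1, H = -1, removing each variable's own equation.
D = |F - G|  [with F=-1, G=6]  = 7
K = -D - 3F - 5  [with D=7, F=-1]  = -9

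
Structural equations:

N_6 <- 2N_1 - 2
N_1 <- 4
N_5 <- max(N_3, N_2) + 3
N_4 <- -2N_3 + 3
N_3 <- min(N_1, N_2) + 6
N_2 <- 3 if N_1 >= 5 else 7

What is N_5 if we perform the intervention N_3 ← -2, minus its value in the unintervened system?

-3

do(N_3=-2) replaces the equation N_3 <- min(N_1, N_2) + 6 with the constant N_3 = -2.
N_2 = 3 if N_1 >= 5 else 7  [with N_1=4]  = 7
N_5 = max(N_3, N_2) + 3  [with N_3=-2, N_2=7]  = 10
Without intervention: N_2 = 3 if N_1 >= 5 else 7  [with N_1=4]  = 7; N_3 = min(N_1, N_2) + 6  [with N_1=4, N_2=7]  = 10; N_5 = max(N_3, N_2) + 3  [with N_3=10, N_2=7]  = 13.
Change = 10 − 13 = -3.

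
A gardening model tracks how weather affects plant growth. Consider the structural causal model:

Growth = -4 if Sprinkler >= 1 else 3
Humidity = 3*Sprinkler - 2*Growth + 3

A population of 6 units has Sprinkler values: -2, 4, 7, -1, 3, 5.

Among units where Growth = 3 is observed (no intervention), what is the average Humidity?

Observing Growth=3 restricts to units where Growth's equation naturally yields 3: Sprinkler ∈ {-2, -1}. In that subpopulation Humidity = -9, -6, mean -7.5.

-7.5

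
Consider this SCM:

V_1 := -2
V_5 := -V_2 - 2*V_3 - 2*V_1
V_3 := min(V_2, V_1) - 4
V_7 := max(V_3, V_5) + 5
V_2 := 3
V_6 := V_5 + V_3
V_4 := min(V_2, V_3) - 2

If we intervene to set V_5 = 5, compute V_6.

The intervention breaks the incoming arrows to V_5: V_5 := -V_2 - 2*V_3 - 2*V_1 no longer applies, and V_5 = 5.
V_3 = min(V_2, V_1) - 4  [with V_2=3, V_1=-2]  = -6
V_6 = V_5 + V_3  [with V_5=5, V_3=-6]  = -1

-1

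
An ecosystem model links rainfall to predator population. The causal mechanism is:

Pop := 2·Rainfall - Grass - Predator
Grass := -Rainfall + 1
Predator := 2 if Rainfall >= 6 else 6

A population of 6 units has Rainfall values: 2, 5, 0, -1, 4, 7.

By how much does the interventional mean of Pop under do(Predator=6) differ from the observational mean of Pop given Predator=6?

The intervention sets Predator=6 in all 6 units regardless of Rainfall. Recomputing Pop per unit gives -1, 8, -7, -10, 5, 14; average 1.5.
E[Pop|Predator=6] averages over only the 5 units with Predator=6 (Rainfall = 2, 5, 0, -1, 4): Pop = -1, 8, -7, -10, 5, mean -1.
Difference = 1.5 − (-1) = 2.5.

2.5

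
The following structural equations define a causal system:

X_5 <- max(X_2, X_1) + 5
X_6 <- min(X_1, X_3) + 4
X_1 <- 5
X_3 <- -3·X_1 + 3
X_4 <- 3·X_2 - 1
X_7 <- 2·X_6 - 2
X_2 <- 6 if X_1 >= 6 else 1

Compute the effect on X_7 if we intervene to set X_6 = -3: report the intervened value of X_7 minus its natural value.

10

Intervening sets X_6 = -3 and removes its equation (X_6 <- min(X_1, X_3) + 4).
X_7 = 2·X_6 - 2  [with X_6=-3]  = -8
Without intervention: X_3 = -3·X_1 + 3  [with X_1=5]  = -12; X_6 = min(X_1, X_3) + 4  [with X_1=5, X_3=-12]  = -8; X_7 = 2·X_6 - 2  [with X_6=-8]  = -18.
Change = -8 − (-18) = 10.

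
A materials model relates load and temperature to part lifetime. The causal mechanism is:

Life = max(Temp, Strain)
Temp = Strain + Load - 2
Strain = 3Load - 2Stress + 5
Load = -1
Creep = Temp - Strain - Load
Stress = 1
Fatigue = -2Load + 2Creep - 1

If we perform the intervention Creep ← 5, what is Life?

0

Under do(Creep=5), the mechanism Creep = Temp - Strain - Load is discarded; Creep is fixed at 5.
Since Life is not a descendant of the intervened variable, it is unaffected.
Strain = 3Load - 2Stress + 5  [with Load=-1, Stress=1]  = 0
Temp = Strain + Load - 2  [with Strain=0, Load=-1]  = -3
Life = max(Temp, Strain)  [with Temp=-3, Strain=0]  = 0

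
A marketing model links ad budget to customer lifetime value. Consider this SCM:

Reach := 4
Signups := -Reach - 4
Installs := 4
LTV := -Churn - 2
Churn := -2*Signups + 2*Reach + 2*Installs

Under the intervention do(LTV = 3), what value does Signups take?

do(LTV=3) replaces the equation LTV := -Churn - 2 with the constant LTV = 3.
Signups is not downstream of the intervention, so its value is determined by the original equations.
Signups = -Reach - 4  [with Reach=4]  = -8

-8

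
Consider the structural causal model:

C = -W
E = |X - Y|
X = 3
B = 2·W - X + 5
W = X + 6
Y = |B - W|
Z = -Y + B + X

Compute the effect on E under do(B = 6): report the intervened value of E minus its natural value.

The intervention breaks the incoming arrows to B: B = 2·W - X + 5 no longer applies, and B = 6.
W = X + 6  [with X=3]  = 9
Y = |B - W|  [with B=6, W=9]  = 3
E = |X - Y|  [with X=3, Y=3]  = 0
Without intervention: W = X + 6  [with X=3]  = 9; B = 2·W - X + 5  [with W=9, X=3]  = 20; Y = |B - W|  [with B=20, W=9]  = 11; E = |X - Y|  [with X=3, Y=11]  = 8.
Change = 0 − 8 = -8.

-8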